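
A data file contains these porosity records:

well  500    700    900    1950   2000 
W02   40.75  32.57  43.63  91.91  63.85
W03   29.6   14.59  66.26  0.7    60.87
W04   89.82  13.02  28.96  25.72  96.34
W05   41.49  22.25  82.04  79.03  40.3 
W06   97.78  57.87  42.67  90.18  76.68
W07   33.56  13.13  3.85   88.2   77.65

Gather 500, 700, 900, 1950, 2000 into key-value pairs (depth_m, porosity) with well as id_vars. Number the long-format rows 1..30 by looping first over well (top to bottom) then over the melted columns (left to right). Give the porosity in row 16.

30 rows total (6 × 5). Row 16: index ⌊(16-1)/5⌋ = 3 into well → W05; (16-1) mod 5 = 0 into the melted columns → 500.
So row 16 is (W05, 500, 41.49); porosity = 41.49.

41.49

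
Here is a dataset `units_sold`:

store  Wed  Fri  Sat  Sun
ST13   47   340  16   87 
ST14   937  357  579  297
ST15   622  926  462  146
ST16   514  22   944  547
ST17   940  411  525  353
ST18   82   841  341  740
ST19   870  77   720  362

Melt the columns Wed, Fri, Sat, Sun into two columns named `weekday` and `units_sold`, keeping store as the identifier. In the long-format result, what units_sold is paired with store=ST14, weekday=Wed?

Unpivoting turns each (store, wide-column) pair into one long row.
The wide cell at row ST14, column Wed holds 937, so the long row (ST14, Wed) has units_sold=937.

937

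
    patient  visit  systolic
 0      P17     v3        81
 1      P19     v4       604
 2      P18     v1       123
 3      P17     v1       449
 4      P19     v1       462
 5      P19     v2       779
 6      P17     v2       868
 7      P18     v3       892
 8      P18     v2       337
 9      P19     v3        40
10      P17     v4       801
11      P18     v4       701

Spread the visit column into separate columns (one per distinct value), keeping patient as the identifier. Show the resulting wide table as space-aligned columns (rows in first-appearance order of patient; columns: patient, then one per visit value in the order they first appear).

Columns: patient plus the 4 distinct visit values (v3, v4, v1, v2).
For example, row P17 column v3 takes systolic=81 from the long row (P17, v3).

patient  v3   v4   v1   v2 
P17      81   801  449  868
P19      40   604  462  779
P18      892  701  123  337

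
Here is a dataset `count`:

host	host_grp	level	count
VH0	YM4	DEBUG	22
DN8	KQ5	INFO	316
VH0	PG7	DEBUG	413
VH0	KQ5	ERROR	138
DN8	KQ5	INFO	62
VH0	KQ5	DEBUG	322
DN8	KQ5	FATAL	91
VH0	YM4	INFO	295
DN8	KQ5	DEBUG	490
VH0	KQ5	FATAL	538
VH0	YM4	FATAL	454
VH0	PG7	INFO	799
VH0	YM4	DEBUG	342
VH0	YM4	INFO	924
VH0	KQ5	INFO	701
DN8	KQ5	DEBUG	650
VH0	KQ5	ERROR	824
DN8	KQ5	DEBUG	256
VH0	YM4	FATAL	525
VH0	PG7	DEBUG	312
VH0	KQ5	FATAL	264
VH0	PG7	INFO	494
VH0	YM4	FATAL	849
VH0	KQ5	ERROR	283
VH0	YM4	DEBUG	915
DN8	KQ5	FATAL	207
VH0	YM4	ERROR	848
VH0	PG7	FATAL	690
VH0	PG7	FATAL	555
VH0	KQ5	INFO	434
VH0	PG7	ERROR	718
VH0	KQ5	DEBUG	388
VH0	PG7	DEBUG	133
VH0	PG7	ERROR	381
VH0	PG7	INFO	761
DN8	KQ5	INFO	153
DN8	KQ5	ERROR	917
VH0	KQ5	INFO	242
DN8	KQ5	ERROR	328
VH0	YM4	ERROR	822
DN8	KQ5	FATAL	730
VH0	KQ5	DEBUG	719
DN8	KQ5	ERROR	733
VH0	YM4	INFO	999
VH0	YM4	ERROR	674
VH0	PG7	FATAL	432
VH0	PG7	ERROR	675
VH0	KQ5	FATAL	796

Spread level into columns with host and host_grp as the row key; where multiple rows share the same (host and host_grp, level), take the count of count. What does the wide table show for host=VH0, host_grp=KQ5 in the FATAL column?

Rows with host=VH0, host_grp=KQ5 and level=FATAL: count values are 538, 264, 796.
3 rows match — count = 3.

3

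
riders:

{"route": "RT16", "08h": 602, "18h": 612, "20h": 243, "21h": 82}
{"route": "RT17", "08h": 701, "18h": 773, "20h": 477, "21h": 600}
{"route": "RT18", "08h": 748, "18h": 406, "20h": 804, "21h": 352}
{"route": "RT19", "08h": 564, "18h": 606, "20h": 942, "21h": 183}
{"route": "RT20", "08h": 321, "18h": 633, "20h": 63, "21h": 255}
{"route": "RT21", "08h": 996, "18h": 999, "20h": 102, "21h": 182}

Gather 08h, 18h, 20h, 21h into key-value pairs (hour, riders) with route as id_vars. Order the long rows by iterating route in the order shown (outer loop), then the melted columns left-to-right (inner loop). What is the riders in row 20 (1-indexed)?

24 rows total (6 × 4). Row 20: index ⌊(20-1)/4⌋ = 4 into route → RT20; (20-1) mod 4 = 3 into the melted columns → 21h.
So row 20 is (RT20, 21h, 255); riders = 255.

255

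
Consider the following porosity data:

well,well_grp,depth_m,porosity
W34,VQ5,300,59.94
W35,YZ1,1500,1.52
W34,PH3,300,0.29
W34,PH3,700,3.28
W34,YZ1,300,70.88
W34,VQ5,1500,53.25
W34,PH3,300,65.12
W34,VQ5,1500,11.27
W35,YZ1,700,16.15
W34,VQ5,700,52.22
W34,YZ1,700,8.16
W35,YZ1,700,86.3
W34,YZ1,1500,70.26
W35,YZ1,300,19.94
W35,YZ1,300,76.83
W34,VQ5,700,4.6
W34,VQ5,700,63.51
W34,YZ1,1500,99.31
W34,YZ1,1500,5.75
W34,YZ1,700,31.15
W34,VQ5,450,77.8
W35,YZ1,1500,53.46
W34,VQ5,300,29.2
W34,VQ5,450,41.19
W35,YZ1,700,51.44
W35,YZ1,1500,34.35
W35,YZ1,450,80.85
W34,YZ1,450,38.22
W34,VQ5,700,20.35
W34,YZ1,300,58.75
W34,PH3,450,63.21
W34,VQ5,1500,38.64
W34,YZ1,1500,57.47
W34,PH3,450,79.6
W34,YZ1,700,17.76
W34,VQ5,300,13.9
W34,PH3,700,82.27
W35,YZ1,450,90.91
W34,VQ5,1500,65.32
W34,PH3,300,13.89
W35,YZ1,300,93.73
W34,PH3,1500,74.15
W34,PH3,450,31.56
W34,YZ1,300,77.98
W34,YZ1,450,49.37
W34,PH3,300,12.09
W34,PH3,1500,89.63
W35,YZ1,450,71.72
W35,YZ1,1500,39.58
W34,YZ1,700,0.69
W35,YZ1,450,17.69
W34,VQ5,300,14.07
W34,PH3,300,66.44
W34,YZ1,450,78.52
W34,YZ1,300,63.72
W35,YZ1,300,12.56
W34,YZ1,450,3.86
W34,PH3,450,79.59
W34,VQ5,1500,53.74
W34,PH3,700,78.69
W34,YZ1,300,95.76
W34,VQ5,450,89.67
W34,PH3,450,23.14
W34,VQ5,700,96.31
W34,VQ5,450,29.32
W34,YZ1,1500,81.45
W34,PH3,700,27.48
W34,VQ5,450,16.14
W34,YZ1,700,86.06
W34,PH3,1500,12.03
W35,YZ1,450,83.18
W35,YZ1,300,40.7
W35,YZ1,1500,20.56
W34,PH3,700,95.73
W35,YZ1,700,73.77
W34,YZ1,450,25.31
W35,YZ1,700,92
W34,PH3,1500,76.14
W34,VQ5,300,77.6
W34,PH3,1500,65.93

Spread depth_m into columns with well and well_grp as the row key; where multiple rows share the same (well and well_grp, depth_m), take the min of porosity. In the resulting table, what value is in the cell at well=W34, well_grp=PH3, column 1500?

Rows with well=W34, well_grp=PH3 and depth_m=1500: porosity values are 74.15, 89.63, 12.03, 76.14, 65.93.
min(74.15, 89.63, 12.03, 76.14, 65.93) = 12.03.

12.03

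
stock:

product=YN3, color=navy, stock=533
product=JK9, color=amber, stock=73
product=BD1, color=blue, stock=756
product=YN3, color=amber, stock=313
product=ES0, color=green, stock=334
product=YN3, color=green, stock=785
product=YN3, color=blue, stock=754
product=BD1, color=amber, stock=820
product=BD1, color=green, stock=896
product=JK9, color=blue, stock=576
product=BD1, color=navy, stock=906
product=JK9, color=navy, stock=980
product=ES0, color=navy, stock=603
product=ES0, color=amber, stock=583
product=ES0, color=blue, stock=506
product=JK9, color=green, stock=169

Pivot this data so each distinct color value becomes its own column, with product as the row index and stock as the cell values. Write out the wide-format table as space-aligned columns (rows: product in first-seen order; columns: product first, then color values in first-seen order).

product  navy  amber  blue  green
YN3      533   313    754   785  
JK9      980   73     576   169  
BD1      906   820    756   896  
ES0      603   583    506   334  

Columns: product plus the 4 distinct color values (navy, amber, blue, green).
For example, row YN3 column navy takes stock=533 from the long row (YN3, navy).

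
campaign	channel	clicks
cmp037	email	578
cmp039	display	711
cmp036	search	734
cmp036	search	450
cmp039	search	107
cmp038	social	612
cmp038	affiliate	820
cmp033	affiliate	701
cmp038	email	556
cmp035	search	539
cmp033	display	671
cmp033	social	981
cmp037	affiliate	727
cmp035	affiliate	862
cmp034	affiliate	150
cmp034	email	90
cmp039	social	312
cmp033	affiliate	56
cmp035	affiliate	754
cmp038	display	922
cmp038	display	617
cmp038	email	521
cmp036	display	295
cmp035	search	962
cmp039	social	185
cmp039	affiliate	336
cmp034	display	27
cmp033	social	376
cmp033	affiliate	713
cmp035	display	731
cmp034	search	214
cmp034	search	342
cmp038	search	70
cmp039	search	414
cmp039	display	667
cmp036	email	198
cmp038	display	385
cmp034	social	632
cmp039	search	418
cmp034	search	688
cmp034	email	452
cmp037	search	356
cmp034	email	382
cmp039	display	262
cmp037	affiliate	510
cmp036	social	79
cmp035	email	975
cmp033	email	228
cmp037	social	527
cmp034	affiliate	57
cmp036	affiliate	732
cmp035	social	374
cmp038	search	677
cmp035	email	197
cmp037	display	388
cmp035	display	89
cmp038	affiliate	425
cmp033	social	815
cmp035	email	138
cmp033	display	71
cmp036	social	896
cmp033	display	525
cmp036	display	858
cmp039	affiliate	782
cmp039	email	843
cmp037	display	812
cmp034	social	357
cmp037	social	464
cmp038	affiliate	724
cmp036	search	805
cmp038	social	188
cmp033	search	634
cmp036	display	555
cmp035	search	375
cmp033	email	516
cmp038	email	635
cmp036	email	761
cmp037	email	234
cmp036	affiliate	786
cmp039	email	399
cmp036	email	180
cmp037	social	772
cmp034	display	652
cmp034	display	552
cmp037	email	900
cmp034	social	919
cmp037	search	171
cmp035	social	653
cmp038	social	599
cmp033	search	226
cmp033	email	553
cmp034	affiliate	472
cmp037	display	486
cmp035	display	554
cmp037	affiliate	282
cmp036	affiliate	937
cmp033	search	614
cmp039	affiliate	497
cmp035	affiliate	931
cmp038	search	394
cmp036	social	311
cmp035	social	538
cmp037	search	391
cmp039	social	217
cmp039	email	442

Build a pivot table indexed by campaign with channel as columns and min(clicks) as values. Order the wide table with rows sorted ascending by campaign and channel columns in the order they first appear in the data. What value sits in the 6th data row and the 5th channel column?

With rows sorted ascending by campaign, row 6 is campaign=cmp038. channel columns in first-appearance order: email, display, search, social, affiliate; column 5 is affiliate.
Long rows with campaign=cmp038, channel=affiliate: min(820, 425, 724) = 425.

425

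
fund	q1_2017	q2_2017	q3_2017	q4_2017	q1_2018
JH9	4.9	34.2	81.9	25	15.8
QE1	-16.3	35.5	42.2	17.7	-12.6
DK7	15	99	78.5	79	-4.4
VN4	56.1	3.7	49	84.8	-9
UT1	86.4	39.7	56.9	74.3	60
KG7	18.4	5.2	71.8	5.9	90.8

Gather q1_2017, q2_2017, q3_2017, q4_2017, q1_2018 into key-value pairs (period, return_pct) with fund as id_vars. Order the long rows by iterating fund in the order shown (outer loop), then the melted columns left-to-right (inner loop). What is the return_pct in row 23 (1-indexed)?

56.9

30 rows total (6 × 5). Row 23: index ⌊(23-1)/5⌋ = 4 into fund → UT1; (23-1) mod 5 = 2 into the melted columns → q3_2017.
So row 23 is (UT1, q3_2017, 56.9); return_pct = 56.9.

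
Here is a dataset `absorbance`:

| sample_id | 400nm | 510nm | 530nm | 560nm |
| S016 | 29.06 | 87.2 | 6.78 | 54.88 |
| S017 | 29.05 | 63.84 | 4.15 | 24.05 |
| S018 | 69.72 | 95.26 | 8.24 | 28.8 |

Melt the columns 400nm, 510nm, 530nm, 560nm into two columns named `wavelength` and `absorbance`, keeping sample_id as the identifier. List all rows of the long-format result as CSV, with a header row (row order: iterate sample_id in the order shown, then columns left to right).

sample_id,wavelength,absorbance
S016,400nm,29.06
S016,510nm,87.2
S016,530nm,6.78
S016,560nm,54.88
S017,400nm,29.05
S017,510nm,63.84
S017,530nm,4.15
S017,560nm,24.05
S018,400nm,69.72
S018,510nm,95.26
S018,530nm,8.24
S018,560nm,28.8

Each (sample_id, column) pair becomes one row: 3 × 4 = 12 rows.
For example, (S016, 400nm) → absorbance=29.06.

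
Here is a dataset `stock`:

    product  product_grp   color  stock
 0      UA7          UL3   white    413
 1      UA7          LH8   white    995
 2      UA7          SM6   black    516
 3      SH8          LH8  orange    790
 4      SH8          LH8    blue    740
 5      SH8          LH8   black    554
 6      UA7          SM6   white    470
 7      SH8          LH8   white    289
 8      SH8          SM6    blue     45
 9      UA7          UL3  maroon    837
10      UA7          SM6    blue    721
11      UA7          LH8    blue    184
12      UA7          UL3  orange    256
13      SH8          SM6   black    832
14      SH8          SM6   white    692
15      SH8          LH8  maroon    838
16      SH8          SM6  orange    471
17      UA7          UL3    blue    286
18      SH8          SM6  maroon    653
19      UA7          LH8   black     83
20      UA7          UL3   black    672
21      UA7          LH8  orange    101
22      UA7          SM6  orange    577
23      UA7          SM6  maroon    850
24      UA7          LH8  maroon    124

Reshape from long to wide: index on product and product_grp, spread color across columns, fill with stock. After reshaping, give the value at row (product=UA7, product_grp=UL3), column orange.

256

Wide layout: rows indexed by product and product_grp, columns are the 5 distinct color values (white, black, orange, blue, maroon).
Cell (product=UA7, product_grp=UL3, color=orange) draws from the long row where product=UA7, product_grp=UL3 and color=orange, which has stock=256.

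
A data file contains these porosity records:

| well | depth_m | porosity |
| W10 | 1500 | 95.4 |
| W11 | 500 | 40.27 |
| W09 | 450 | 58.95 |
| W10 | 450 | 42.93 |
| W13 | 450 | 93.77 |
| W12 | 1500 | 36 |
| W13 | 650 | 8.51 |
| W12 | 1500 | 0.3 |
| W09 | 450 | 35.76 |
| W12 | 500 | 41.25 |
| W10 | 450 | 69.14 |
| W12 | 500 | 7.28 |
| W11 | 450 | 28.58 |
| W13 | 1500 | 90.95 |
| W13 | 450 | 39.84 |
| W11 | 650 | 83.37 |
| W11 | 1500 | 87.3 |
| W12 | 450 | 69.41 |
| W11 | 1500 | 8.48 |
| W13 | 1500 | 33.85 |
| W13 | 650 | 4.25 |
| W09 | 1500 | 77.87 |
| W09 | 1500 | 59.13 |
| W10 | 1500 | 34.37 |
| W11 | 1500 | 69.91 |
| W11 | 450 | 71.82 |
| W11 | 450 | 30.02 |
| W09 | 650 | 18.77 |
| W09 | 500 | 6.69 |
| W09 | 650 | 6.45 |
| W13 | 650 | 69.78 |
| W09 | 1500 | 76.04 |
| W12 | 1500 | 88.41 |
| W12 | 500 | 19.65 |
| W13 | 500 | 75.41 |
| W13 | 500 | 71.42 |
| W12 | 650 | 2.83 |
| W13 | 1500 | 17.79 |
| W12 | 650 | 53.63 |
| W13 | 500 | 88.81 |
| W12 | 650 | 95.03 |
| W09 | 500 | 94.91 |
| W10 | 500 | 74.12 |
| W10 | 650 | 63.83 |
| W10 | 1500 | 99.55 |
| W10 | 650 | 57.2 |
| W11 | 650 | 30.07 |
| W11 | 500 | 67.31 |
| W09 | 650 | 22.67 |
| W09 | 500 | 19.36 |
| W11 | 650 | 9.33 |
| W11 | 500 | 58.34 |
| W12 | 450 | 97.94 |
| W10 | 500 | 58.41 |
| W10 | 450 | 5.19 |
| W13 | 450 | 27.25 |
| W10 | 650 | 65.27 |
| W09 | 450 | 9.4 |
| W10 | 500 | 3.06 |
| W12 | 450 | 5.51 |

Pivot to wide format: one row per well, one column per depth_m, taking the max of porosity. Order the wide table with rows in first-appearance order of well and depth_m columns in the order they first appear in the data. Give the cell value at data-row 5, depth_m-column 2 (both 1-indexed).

With rows in first-appearance order of well, row 5 is well=W12. depth_m columns in first-appearance order: 1500, 500, 450, 650; column 2 is 500.
Long rows with well=W12, depth_m=500: max(41.25, 7.28, 19.65) = 41.25.

41.25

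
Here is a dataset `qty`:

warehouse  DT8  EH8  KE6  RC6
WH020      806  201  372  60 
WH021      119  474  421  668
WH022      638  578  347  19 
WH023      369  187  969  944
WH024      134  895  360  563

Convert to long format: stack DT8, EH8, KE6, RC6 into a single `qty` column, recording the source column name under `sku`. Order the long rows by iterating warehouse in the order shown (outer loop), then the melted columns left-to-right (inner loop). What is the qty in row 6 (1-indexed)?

474

20 rows total (5 × 4). Row 6: index ⌊(6-1)/4⌋ = 1 into warehouse → WH021; (6-1) mod 4 = 1 into the melted columns → EH8.
So row 6 is (WH021, EH8, 474); qty = 474.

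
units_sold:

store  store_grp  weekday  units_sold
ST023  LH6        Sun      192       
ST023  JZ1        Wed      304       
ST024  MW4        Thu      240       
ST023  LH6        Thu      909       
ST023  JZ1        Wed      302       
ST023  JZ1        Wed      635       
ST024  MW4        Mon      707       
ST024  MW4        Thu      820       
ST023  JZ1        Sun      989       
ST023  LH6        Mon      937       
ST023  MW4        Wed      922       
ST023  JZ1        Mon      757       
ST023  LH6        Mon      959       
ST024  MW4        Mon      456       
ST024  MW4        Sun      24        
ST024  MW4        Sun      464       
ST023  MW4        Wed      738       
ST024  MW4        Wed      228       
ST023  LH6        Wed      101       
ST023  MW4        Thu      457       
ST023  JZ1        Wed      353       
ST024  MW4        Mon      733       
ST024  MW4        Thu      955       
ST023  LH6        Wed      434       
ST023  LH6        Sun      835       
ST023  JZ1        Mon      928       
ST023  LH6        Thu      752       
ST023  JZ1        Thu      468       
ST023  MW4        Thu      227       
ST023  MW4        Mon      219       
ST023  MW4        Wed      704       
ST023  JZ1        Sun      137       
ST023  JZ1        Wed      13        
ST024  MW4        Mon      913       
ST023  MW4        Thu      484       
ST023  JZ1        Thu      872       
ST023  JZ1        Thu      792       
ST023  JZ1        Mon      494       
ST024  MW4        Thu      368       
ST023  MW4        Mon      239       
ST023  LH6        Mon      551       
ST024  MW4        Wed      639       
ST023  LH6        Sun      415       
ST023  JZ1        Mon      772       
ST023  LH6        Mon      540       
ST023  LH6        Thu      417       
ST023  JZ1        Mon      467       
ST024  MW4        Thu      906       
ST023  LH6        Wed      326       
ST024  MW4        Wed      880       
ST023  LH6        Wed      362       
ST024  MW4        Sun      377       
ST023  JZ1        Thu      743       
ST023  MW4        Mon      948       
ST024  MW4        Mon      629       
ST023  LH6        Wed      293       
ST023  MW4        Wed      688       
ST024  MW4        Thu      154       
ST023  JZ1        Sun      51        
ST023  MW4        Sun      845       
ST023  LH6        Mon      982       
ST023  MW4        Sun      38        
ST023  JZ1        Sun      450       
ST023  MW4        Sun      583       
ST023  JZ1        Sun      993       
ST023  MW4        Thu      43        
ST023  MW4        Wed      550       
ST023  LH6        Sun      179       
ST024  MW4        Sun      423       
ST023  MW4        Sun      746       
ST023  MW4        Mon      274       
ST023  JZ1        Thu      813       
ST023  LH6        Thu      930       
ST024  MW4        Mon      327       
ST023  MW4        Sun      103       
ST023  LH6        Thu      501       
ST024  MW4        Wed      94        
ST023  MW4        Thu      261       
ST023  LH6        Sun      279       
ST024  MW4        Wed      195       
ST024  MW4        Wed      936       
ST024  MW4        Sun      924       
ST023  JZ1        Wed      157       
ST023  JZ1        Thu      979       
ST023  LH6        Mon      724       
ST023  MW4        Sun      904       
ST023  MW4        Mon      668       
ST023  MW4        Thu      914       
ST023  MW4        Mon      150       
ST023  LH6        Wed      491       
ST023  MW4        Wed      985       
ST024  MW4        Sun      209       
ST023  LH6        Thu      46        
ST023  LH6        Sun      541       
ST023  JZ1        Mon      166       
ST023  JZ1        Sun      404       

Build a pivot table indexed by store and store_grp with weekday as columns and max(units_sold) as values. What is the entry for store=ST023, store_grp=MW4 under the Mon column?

Rows with store=ST023, store_grp=MW4 and weekday=Mon: units_sold values are 219, 239, 948, 274, 668, 150.
max(219, 239, 948, 274, 668, 150) = 948.

948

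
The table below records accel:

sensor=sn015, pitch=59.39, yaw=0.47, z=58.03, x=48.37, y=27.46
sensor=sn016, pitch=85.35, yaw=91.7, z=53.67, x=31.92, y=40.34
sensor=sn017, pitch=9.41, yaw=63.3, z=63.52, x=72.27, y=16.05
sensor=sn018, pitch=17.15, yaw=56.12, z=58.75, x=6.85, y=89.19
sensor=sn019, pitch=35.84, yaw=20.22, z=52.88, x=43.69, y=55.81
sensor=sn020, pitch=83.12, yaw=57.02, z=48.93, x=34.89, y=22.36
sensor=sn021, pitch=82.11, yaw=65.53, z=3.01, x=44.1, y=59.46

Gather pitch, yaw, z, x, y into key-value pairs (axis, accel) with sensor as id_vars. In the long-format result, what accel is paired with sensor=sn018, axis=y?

Unpivoting turns each (sensor, wide-column) pair into one long row.
The wide cell at row sn018, column y holds 89.19, so the long row (sn018, y) has accel=89.19.

89.19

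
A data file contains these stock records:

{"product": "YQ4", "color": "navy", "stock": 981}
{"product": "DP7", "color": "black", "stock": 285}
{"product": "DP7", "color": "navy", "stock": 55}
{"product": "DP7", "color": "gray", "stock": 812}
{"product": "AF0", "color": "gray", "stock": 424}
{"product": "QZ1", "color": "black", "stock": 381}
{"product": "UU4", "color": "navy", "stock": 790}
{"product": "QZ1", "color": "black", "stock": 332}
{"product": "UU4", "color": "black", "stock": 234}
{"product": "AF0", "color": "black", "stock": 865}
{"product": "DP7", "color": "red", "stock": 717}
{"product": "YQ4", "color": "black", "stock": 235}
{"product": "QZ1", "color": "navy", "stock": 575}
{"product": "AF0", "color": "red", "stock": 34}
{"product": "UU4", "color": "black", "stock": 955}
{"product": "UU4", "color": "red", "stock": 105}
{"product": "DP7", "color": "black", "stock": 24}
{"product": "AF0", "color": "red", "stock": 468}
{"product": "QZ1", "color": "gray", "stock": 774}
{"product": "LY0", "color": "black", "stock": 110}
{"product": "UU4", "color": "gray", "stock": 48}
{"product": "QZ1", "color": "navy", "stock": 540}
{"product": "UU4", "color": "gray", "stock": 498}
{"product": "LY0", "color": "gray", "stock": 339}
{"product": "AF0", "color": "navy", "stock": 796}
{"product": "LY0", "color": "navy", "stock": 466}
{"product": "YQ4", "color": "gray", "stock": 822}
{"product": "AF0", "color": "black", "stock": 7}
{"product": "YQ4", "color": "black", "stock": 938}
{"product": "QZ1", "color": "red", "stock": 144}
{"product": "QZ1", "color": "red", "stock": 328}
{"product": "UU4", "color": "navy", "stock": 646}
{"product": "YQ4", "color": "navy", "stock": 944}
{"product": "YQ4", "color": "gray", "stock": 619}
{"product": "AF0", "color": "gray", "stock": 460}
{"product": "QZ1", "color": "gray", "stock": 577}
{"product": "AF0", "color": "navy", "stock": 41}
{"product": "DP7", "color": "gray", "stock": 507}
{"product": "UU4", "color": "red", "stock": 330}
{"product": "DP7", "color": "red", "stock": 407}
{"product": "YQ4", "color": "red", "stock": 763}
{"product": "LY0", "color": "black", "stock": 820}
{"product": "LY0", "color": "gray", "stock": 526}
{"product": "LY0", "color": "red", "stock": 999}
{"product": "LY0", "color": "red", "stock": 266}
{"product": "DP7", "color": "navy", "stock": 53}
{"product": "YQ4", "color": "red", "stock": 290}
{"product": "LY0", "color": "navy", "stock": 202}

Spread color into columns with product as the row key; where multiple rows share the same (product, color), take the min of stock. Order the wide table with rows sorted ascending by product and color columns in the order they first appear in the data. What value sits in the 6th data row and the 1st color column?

944

With rows sorted ascending by product, row 6 is product=YQ4. color columns in first-appearance order: navy, black, gray, red; column 1 is navy.
Long rows with product=YQ4, color=navy: min(981, 944) = 944.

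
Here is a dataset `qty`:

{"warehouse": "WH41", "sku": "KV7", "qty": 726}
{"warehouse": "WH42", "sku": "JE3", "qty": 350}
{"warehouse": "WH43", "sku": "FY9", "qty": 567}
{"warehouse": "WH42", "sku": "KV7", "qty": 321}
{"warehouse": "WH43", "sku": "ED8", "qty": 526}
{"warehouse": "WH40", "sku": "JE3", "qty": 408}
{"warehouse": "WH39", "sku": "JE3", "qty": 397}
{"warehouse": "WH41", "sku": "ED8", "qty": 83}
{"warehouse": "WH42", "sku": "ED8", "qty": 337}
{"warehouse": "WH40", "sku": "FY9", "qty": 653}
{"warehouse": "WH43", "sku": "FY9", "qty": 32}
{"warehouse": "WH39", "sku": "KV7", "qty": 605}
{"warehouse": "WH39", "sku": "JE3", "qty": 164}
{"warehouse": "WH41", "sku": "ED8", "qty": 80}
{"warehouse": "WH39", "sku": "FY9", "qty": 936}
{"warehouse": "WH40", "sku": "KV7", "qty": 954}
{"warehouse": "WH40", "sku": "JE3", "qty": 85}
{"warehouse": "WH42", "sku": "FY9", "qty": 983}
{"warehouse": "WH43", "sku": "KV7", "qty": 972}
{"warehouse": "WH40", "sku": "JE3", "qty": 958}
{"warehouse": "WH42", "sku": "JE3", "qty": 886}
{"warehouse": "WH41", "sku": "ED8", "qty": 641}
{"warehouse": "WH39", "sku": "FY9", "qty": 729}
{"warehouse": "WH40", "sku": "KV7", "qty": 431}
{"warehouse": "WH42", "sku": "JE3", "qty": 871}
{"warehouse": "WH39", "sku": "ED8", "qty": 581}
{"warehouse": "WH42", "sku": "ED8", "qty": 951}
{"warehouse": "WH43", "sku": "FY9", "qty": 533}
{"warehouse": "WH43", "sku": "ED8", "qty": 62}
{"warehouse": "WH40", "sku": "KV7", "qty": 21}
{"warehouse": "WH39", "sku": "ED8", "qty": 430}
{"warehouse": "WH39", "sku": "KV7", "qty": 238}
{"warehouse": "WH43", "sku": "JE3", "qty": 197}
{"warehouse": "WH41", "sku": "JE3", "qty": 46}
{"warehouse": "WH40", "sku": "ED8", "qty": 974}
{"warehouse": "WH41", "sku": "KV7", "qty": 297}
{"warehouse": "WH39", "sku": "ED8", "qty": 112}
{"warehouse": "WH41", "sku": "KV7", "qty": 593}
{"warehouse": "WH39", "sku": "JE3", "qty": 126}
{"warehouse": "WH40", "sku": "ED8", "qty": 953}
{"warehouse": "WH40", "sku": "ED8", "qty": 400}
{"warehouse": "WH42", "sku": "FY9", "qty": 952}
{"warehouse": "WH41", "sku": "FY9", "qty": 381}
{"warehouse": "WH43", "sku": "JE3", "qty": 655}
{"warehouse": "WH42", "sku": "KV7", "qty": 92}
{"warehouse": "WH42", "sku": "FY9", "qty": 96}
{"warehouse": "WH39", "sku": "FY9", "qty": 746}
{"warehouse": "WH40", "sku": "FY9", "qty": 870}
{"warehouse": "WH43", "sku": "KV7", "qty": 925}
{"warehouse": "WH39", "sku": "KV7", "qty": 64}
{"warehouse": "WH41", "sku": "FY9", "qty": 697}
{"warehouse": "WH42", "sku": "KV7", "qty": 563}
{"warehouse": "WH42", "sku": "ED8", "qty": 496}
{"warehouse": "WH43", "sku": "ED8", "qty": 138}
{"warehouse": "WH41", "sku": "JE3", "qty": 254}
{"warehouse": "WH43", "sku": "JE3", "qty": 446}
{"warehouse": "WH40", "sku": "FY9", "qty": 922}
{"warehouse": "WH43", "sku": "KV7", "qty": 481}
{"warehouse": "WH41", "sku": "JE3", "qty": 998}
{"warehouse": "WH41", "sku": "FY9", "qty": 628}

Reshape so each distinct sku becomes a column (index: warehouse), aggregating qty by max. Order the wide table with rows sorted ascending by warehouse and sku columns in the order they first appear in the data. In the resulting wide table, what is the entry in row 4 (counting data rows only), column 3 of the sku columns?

983

With rows sorted ascending by warehouse, row 4 is warehouse=WH42. sku columns in first-appearance order: KV7, JE3, FY9, ED8; column 3 is FY9.
Long rows with warehouse=WH42, sku=FY9: max(983, 952, 96) = 983.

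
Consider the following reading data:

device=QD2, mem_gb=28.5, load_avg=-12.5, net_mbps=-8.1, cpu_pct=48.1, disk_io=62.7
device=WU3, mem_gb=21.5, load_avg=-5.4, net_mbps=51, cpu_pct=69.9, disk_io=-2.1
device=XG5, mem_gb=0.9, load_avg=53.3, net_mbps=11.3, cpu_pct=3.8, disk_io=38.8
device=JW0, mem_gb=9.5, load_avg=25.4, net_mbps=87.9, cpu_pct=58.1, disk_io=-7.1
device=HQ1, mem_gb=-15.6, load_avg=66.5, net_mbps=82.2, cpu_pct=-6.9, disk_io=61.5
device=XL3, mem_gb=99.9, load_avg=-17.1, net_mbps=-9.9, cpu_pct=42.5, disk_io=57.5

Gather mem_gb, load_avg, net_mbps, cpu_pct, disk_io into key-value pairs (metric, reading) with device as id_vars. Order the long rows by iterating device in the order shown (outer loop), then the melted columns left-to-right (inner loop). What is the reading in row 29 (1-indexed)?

30 rows total (6 × 5). Row 29: index ⌊(29-1)/5⌋ = 5 into device → XL3; (29-1) mod 5 = 3 into the melted columns → cpu_pct.
So row 29 is (XL3, cpu_pct, 42.5); reading = 42.5.

42.5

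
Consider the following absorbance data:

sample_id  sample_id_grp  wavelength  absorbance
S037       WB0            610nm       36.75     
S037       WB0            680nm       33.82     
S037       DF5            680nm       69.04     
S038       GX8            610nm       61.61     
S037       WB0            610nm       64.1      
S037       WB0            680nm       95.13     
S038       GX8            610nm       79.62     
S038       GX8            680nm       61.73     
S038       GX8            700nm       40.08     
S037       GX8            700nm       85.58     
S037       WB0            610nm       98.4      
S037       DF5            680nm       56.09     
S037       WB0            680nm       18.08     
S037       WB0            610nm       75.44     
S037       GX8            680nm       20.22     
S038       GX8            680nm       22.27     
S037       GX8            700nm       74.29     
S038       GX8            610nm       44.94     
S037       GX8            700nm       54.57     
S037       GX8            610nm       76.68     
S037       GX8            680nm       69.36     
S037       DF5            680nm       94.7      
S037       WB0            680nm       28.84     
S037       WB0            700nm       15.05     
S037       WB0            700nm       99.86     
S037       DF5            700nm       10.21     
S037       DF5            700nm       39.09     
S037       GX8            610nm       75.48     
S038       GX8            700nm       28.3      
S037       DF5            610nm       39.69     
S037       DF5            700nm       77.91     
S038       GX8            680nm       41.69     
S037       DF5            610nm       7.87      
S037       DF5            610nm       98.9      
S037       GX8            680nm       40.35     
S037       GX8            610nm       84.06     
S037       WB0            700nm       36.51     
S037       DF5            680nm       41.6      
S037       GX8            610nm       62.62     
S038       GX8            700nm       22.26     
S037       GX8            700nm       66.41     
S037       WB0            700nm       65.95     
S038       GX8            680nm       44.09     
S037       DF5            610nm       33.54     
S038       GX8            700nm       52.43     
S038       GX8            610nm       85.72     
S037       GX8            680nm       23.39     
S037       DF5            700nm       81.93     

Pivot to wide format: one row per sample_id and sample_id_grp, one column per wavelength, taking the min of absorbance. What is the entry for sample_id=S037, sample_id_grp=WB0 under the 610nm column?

36.75

Rows with sample_id=S037, sample_id_grp=WB0 and wavelength=610nm: absorbance values are 36.75, 64.1, 98.4, 75.44.
min(36.75, 64.1, 98.4, 75.44) = 36.75.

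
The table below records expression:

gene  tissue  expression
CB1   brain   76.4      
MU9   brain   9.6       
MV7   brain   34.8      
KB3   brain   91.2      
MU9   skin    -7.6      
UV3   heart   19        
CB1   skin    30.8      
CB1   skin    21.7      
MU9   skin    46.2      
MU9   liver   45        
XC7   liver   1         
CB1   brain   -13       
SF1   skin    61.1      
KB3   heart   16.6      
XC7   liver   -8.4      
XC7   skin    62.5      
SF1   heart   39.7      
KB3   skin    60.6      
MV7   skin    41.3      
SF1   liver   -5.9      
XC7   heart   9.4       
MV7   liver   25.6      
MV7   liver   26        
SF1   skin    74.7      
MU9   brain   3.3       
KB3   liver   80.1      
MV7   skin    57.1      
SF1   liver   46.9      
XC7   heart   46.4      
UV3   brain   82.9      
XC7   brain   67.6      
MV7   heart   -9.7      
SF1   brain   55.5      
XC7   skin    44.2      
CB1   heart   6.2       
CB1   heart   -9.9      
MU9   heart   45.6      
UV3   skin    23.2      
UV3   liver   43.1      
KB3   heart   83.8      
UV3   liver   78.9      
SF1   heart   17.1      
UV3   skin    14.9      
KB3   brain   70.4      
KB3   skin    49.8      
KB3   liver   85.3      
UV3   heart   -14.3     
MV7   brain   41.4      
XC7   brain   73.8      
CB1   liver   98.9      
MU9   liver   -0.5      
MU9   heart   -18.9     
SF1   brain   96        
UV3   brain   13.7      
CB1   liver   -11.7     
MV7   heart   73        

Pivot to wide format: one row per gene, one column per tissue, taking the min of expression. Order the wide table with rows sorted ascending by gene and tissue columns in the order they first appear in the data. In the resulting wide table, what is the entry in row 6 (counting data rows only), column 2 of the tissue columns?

With rows sorted ascending by gene, row 6 is gene=UV3. tissue columns in first-appearance order: brain, skin, heart, liver; column 2 is skin.
Long rows with gene=UV3, tissue=skin: min(23.2, 14.9) = 14.9.

14.9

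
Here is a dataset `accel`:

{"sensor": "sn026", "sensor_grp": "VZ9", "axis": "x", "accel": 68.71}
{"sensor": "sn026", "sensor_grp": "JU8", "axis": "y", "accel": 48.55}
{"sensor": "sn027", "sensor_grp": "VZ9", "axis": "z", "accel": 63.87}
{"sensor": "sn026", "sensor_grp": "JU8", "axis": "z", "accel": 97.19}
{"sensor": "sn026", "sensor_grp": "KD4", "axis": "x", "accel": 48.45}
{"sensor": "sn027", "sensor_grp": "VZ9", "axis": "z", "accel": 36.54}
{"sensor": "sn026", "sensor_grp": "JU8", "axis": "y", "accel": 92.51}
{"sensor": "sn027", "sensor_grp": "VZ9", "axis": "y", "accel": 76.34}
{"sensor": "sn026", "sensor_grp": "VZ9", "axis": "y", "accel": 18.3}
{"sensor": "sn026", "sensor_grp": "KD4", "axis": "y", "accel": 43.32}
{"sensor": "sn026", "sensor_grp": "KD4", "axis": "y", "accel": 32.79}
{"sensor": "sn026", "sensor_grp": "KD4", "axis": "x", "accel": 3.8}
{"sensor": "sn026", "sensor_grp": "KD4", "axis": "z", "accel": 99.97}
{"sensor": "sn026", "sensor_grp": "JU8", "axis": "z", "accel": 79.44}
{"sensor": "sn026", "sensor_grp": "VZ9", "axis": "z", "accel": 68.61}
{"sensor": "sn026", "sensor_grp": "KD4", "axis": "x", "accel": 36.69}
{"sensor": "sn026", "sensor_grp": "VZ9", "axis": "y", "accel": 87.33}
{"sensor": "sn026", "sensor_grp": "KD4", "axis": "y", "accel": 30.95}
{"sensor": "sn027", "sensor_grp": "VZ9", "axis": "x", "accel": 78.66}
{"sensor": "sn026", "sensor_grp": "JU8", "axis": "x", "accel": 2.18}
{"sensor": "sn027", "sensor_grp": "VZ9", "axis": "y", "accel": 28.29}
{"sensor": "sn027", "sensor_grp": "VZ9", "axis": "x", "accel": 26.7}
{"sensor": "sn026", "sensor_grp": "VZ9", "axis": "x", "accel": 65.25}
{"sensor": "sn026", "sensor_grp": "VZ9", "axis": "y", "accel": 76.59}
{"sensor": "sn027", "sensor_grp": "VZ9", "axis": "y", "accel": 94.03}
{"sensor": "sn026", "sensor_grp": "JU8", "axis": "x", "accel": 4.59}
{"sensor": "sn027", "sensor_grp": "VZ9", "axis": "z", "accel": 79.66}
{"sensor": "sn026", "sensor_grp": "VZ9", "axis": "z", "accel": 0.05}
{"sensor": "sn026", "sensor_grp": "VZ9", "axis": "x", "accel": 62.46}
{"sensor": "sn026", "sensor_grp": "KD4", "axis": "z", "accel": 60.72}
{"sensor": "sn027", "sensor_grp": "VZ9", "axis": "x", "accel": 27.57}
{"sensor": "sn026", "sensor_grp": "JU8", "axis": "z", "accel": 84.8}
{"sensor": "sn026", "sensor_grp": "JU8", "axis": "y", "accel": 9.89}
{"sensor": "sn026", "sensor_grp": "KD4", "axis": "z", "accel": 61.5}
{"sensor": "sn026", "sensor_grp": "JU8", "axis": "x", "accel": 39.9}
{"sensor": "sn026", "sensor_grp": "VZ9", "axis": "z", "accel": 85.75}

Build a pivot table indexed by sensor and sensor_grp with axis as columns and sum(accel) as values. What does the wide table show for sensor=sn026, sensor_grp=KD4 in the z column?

Rows with sensor=sn026, sensor_grp=KD4 and axis=z: accel values are 99.97, 60.72, 61.5.
99.97 + 60.72 + 61.5 = 222.19.

222.19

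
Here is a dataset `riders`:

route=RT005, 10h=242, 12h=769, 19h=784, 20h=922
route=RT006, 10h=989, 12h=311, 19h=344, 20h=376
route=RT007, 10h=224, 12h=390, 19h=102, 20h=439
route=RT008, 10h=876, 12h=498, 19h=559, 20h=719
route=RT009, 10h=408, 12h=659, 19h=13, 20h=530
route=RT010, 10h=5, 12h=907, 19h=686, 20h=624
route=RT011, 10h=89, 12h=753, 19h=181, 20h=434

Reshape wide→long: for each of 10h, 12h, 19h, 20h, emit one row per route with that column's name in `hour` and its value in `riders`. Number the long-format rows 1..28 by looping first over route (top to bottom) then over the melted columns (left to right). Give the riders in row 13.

28 rows total (7 × 4). Row 13: index ⌊(13-1)/4⌋ = 3 into route → RT008; (13-1) mod 4 = 0 into the melted columns → 10h.
So row 13 is (RT008, 10h, 876); riders = 876.

876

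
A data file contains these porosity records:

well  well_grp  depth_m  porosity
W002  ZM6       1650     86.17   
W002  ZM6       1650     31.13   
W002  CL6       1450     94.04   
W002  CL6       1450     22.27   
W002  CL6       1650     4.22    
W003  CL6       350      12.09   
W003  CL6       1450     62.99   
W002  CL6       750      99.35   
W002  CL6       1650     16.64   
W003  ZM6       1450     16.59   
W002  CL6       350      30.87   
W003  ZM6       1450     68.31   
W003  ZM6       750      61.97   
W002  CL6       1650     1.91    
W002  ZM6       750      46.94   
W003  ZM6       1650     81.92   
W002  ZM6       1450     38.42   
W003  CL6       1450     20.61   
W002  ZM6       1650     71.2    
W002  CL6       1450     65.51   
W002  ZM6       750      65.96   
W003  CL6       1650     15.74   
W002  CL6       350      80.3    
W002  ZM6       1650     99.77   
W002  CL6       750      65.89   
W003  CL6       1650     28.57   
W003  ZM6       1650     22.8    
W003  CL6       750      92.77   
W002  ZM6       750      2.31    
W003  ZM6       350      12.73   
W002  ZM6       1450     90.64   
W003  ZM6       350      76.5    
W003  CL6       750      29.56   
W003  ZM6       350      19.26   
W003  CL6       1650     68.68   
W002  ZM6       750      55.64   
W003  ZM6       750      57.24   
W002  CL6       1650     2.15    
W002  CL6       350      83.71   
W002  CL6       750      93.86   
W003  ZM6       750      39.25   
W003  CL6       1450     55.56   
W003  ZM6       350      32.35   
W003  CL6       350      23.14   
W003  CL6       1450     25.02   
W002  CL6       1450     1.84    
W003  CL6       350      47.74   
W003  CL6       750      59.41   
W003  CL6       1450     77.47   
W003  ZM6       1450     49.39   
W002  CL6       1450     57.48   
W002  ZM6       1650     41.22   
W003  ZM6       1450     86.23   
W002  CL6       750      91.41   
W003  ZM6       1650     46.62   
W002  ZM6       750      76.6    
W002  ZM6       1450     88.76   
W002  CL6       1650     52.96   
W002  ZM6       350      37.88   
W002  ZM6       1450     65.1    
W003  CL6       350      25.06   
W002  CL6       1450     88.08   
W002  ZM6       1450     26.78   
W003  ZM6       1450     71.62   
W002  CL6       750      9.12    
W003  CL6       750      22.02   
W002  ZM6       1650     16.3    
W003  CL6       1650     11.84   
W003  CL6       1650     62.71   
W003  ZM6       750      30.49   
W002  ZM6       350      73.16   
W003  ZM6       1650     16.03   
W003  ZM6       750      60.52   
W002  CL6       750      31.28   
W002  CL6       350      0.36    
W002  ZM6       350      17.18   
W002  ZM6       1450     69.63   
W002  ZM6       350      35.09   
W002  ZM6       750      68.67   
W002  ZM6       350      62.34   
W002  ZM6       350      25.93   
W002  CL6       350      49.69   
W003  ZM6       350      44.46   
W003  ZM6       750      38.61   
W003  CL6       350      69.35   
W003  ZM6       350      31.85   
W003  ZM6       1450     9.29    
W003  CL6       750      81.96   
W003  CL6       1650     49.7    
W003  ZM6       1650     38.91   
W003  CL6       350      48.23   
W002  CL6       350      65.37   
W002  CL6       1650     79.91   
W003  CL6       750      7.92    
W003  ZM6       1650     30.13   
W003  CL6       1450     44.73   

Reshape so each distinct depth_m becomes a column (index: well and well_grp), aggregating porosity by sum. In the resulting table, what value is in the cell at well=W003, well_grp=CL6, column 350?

225.61

Rows with well=W003, well_grp=CL6 and depth_m=350: porosity values are 12.09, 23.14, 47.74, 25.06, 69.35, 48.23.
12.09 + 23.14 + 47.74 + 25.06 + 69.35 + 48.23 = 225.61.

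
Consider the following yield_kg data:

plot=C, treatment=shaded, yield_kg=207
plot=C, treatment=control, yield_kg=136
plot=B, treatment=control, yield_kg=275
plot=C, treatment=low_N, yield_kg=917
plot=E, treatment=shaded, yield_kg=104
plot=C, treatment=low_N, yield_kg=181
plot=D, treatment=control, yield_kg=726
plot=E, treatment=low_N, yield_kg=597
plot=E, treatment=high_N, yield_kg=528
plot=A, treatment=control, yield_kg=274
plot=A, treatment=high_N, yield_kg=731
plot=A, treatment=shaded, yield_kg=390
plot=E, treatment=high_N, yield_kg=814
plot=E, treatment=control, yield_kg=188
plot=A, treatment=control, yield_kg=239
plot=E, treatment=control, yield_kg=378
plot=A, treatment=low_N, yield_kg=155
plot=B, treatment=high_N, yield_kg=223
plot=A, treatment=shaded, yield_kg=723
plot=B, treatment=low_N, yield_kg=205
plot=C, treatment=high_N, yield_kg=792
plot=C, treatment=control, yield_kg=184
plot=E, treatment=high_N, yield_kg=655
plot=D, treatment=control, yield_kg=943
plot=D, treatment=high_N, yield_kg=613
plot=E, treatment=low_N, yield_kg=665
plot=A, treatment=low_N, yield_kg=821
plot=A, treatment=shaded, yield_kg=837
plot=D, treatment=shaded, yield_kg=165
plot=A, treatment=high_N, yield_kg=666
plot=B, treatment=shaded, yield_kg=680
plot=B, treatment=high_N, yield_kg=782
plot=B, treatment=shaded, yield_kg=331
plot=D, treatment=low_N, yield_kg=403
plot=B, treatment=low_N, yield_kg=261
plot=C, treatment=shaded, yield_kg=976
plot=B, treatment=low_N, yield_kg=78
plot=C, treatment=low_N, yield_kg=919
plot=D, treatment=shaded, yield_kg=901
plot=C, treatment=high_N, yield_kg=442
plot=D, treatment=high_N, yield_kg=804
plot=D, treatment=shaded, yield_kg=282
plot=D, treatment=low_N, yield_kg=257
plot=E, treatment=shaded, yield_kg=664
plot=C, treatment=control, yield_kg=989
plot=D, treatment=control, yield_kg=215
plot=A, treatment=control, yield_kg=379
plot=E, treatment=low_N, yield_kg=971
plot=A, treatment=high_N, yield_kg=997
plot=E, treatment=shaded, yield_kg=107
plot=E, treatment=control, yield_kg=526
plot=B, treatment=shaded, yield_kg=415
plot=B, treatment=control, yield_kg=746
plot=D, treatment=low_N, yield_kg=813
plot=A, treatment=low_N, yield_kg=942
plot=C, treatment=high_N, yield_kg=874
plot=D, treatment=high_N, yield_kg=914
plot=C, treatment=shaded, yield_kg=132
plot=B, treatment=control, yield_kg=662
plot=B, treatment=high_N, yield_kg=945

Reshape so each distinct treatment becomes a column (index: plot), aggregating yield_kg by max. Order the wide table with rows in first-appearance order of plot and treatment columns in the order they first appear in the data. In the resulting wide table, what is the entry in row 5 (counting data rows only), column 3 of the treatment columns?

With rows in first-appearance order of plot, row 5 is plot=A. treatment columns in first-appearance order: shaded, control, low_N, high_N; column 3 is low_N.
Long rows with plot=A, treatment=low_N: max(155, 821, 942) = 942.

942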